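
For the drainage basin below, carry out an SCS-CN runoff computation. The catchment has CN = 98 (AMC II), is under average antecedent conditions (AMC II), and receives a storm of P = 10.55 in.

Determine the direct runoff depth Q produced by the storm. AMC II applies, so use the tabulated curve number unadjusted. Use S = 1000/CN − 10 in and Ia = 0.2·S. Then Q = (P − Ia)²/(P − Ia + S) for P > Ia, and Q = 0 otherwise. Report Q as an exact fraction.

Average conditions: CN = 98 (no AMC adjustment).
Retention S: 1000/CN − 10 with CN=98.000 → S = 10/49 ≈ 0.204 in
Ia = 0.2S: 0.2·0.204 = 0.041 in (exactly 2/49)
P − Ia = 10.550 − 0.041 = 10299/980 ≈ 10.509 in (> 0, runoff occurs)
Q: (10299/980)² ÷ (10499/980) = 106069401/10289020 in (≈ 10.309 in)

Q = 106069401/10289020 in ≈ 10.309 in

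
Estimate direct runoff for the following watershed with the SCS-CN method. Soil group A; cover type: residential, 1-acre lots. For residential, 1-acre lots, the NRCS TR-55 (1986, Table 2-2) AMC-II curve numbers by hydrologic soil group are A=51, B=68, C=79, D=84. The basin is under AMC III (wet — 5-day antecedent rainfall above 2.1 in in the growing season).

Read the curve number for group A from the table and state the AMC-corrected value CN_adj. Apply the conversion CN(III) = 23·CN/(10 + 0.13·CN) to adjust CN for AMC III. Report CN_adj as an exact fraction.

NRCS table: residential, 1-acre lots, soil group A → CN(II) = 51
Wet (AMC III): CN(III) = 23·51/(10 + 0.13·51) = 1173/(1663/100) = 117300/1663 ≈ 70.535

CN_adj = 117300/1663 ≈ 70.535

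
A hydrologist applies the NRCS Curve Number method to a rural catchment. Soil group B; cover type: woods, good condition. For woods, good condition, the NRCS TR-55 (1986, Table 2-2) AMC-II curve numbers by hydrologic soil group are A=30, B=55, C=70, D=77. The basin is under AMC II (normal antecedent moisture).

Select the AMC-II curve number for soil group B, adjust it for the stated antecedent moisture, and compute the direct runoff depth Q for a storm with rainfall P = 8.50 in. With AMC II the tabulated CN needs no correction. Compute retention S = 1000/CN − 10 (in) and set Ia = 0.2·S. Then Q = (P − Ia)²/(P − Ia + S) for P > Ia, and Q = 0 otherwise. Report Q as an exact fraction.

NRCS table: woods, good condition, soil group B → CN(II) = 55
Average conditions: CN = 55 (no AMC adjustment).
S = 1000/55 − 10 = 90/11 in ≈ 8.182 in
Ia = 0.2·(90/11) = 18/11 in ≈ 1.636 in
Excess rainfall: 8.500 − 1.636 = 6.864 in; P > Ia so Q > 0
Q: (151/22)² ÷ (331/22) = 22801/7282 in (≈ 3.131 in)

Q = 22801/7282 in ≈ 3.131 in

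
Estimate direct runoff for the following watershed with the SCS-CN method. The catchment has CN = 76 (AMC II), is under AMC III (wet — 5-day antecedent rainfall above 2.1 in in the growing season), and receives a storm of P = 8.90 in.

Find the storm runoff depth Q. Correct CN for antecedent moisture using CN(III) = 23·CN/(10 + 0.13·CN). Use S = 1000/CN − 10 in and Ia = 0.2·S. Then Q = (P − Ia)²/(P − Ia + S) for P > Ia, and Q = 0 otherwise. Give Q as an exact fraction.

Wet (AMC III): CN(III) = 23·76/(10 + 0.13·76) = 1748/(497/25) = 43700/497 ≈ 87.928
Retention S: 1000/CN − 10 with CN=87.928 → S = 600/437 ≈ 1.373 in
Ia = 0.2S: 0.2·1.373 = 0.275 in (exactly 120/437)
Excess rainfall: 8.900 − 0.275 = 8.625 in; P > Ia so Q > 0
Runoff Q = (P−Ia)²/(P−Ia+S) = (8.625)²/(8.625+1.373) = 1420762249/190938410 ≈ 7.441 in

Q = 1420762249/190938410 in ≈ 7.441 in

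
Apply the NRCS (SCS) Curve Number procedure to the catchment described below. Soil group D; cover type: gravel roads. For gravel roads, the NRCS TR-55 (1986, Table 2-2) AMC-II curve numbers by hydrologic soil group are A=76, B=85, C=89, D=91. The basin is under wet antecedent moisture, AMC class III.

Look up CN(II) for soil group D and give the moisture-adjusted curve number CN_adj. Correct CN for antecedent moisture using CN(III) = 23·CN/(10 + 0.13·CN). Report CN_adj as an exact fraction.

CN_adj = 209300/2183 ≈ 95.877

NRCS table: gravel roads, soil group D → CN(II) = 91
Adjust CN=91 to AMC III: 23·91/(10 + 0.13·91) → 2093 ÷ (2183/100) = 209300/2183 ≈ 95.877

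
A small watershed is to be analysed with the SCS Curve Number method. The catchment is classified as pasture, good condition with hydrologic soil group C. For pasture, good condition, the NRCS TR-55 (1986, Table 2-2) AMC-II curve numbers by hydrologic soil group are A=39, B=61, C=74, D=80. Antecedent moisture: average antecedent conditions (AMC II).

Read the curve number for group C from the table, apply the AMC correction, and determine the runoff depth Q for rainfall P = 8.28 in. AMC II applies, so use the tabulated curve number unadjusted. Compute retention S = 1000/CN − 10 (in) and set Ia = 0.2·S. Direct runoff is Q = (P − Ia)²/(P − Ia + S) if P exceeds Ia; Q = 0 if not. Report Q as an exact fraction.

Q = 49126081/9489575 in ≈ 5.177 in

NRCS table: pasture, good condition, soil group C → CN(II) = 74
CN(II) = 74; AMC II needs no correction.
S = 1000/74 − 10 = 130/37 in ≈ 3.514 in
Ia = 0.2S: 0.2·3.514 = 0.703 in (exactly 26/37)
Excess rainfall: 8.280 − 0.703 = 7.577 in; P > Ia so Q > 0
Runoff Q = (P−Ia)²/(P−Ia+S) = (7.577)²/(7.577+3.514) = 49126081/9489575 ≈ 5.177 in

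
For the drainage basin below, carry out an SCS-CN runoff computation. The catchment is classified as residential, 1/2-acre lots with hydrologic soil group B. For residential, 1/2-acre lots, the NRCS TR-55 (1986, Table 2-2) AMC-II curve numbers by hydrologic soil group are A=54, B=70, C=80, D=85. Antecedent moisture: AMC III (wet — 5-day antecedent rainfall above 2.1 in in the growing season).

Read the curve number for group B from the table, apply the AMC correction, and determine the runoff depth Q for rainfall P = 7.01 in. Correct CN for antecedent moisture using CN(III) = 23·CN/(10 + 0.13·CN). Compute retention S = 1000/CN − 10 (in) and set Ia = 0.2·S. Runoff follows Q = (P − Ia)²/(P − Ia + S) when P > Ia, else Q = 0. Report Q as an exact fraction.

NRCS table: residential, 1/2-acre lots, soil group B → CN(II) = 70
Wet (AMC III): CN(III) = 23·70/(10 + 0.13·70) = 1610/(191/10) = 16100/191 ≈ 84.293
Retention S: 1000/CN − 10 with CN=84.293 → S = 300/161 ≈ 1.863 in
Initial abstraction Ia = S/5 = (300/161)/5 = 60/161 ≈ 0.373 in
P − Ia = 7.010 − 0.373 = 106861/16100 ≈ 6.637 in (> 0, runoff occurs)
Q: (106861/16100)² ÷ (136861/16100) = 11419273321/2203462100 in (≈ 5.182 in)

Q = 11419273321/2203462100 in ≈ 5.182 in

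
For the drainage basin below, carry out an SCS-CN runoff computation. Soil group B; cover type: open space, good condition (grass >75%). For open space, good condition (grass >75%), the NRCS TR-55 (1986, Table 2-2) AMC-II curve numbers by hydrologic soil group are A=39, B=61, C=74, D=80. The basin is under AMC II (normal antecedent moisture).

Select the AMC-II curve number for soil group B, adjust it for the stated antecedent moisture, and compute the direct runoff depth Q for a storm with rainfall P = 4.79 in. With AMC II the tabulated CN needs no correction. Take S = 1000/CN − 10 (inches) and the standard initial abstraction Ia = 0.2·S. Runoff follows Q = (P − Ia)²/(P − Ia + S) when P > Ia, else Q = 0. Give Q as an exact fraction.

Q = 458773561/368555900 in ≈ 1.245 in

NRCS table: open space, good condition (grass >75%), soil group B → CN(II) = 61
AMC II — tabulated CN = 61 applies directly.
Retention S: 1000/CN − 10 with CN=61.000 → S = 390/61 ≈ 6.393 in
Ia = 0.2·(390/61) = 78/61 in ≈ 1.279 in
P − Ia = 4.790 − 1.279 = 21419/6100 ≈ 3.511 in (> 0, runoff occurs)
Q: (21419/6100)² ÷ (60419/6100) = 458773561/368555900 in (≈ 1.245 in)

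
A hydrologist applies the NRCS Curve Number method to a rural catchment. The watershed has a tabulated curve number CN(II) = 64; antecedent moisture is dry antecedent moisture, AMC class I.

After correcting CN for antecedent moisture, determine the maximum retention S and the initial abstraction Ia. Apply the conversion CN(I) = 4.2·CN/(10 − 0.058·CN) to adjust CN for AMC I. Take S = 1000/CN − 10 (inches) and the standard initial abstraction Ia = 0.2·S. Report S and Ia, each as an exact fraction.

Dry (AMC I): CN(I) = 4.2·64/(10 − 0.058·64) = (1344/5)/(786/125) = 5600/131 ≈ 42.748
Max retention: S = 1000/(5600/131) − 10 = 375/28 in (≈ 13.393 in)
Ia = 0.2S: 0.2·13.393 = 2.679 in (exactly 75/28)

S = 375/28 in ≈ 13.393 in; Ia = 75/28 in ≈ 2.679 in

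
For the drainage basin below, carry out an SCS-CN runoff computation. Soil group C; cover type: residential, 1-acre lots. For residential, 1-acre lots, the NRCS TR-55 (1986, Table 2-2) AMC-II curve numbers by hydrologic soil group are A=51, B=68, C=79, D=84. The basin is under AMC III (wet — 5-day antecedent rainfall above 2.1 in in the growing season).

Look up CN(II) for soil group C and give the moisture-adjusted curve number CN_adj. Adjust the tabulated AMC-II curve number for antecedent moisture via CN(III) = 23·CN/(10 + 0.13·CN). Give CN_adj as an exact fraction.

CN_adj = 181700/2027 ≈ 89.640

NRCS table: residential, 1-acre lots, soil group C → CN(II) = 79
Adjust CN=79 to AMC III: 23·79/(10 + 0.13·79) → 1817 ÷ (2027/100) = 181700/2027 ≈ 89.640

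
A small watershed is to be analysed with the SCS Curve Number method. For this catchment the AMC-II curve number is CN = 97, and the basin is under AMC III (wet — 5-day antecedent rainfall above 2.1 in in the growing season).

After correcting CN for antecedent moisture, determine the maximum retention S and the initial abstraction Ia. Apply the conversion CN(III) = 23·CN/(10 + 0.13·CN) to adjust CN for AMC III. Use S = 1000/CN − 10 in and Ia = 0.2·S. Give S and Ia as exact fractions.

S = 300/2231 in ≈ 0.134 in; Ia = 60/2231 in ≈ 0.027 in

CN(III) from CN(II)=97: (23·97)/(10 + 0.13·97) = 223100/2261 ≈ 98.673
Retention S: 1000/CN − 10 with CN=98.673 → S = 300/2231 ≈ 0.134 in
Ia = 0.2·(300/2231) = 60/2231 in ≈ 0.027 in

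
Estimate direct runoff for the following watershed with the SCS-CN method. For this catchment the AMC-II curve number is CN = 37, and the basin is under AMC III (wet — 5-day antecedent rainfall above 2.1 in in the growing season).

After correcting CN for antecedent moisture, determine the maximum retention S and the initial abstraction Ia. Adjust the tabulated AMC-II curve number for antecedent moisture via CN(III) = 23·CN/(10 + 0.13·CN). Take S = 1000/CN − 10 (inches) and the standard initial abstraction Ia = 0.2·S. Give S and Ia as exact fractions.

Adjust CN=37 to AMC III: 23·37/(10 + 0.13·37) → 851 ÷ (1481/100) = 85100/1481 ≈ 57.461
Retention S: 1000/CN − 10 with CN=57.461 → S = 6300/851 ≈ 7.403 in
Initial abstraction Ia = S/5 = (6300/851)/5 = 1260/851 ≈ 1.481 in

S = 6300/851 in ≈ 7.403 in; Ia = 1260/851 in ≈ 1.481 in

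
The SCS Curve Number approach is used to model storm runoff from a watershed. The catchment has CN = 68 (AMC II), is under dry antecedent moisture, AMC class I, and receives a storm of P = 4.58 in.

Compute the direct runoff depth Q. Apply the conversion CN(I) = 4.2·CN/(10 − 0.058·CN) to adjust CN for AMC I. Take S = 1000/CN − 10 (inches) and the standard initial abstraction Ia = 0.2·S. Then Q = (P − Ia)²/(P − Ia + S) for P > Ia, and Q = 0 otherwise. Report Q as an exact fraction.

Adjust CN=68 to AMC I: 4.2·68/(10 − 0.058·68) → (1428/5) ÷ (757/125) = 35700/757 ≈ 47.160
Max retention: S = 1000/(35700/757) − 10 = 4000/357 in (≈ 11.204 in)
Ia = 0.2·(4000/357) = 800/357 in ≈ 2.241 in
Excess rainfall: 4.580 − 2.241 = 2.339 in; P > Ia so Q > 0
Q = (41753/17850)²/((41753/17850) + 4000/357) = (1743313009/318622500)/(241753/17850) = 1743313009/4315291050 in ≈ 0.404 in

Q = 1743313009/4315291050 in ≈ 0.404 in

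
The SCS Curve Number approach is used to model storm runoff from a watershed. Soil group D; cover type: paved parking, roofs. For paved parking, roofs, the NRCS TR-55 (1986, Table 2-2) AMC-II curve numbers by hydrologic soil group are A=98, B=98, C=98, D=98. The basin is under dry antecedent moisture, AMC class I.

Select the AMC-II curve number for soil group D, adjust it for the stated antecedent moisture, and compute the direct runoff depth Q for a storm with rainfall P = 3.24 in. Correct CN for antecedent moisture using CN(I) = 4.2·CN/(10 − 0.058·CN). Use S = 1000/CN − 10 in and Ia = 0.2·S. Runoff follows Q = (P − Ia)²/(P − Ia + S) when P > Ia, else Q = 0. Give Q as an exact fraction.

NRCS table: paved parking, roofs, soil group D → CN(II) = 98
Dry (AMC I): CN(I) = 4.2·98/(10 − 0.058·98) = (2058/5)/(1079/250) = 102900/1079 ≈ 95.366
S = 1000/(102900/1079) − 10 = 500/1029 in ≈ 0.486 in
Initial abstraction Ia = S/5 = (500/1029)/5 = 100/1029 ≈ 0.097 in
Excess rainfall: 3.240 − 0.097 = 3.143 in; P > Ia so Q > 0
Q = (80849/25725)²/((80849/25725) + 500/1029) = (6536560801/661775625)/(93349/25725) = 6536560801/2401403025 in ≈ 2.722 in

Q = 6536560801/2401403025 in ≈ 2.722 in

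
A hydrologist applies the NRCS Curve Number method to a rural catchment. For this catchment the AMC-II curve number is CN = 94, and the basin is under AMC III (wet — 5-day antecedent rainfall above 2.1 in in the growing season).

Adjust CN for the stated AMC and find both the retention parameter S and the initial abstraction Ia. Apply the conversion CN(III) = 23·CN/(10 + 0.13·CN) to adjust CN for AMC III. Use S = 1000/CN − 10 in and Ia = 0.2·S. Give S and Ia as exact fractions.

Wet (AMC III): CN(III) = 23·94/(10 + 0.13·94) = 2162/(1111/50) = 108100/1111 ≈ 97.300
S = 1000/(108100/1111) − 10 = 300/1081 in ≈ 0.278 in
Ia = 0.2·(300/1081) = 60/1081 in ≈ 0.056 in

S = 300/1081 in ≈ 0.278 in; Ia = 60/1081 in ≈ 0.056 in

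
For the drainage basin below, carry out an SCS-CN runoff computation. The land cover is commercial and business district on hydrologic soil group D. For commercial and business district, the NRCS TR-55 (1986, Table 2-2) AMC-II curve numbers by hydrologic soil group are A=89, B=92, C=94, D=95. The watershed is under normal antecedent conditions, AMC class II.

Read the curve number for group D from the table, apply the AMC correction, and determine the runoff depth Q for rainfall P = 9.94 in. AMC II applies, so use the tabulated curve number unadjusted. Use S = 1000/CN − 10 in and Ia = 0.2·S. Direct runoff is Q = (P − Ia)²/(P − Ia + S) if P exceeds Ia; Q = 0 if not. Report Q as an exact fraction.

NRCS table: commercial and business district, soil group D → CN(II) = 95
Average conditions: CN = 95 (no AMC adjustment).
S = 1000/95 − 10 = 10/19 in ≈ 0.526 in
Ia = 0.2S: 0.2·0.526 = 0.105 in (exactly 2/19)
Since P=9.940 > Ia=0.105: effective rainfall P−Ia = 9343/950 in
Runoff Q = (P−Ia)²/(P−Ia+S) = (9.835)²/(9.835+0.526) = 87291649/9350850 ≈ 9.335 in

Q = 87291649/9350850 in ≈ 9.335 in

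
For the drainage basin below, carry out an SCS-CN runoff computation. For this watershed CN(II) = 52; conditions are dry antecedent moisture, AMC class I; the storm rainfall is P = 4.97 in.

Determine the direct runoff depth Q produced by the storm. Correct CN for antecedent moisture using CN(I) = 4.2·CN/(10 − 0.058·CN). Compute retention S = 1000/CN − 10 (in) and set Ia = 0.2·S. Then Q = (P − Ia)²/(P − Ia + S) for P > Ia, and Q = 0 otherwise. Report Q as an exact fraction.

Q = 27321529/1867565700 in ≈ 0.015 in

Dry (AMC I): CN(I) = 4.2·52/(10 − 0.058·52) = (1092/5)/(873/125) = 9100/291 ≈ 31.271
Retention S: 1000/CN − 10 with CN=31.271 → S = 2000/91 ≈ 21.978 in
Ia = 0.2S: 0.2·21.978 = 4.396 in (exactly 400/91)
Since P=4.970 > Ia=4.396: effective rainfall P−Ia = 5227/9100 in
Q = (5227/9100)²/((5227/9100) + 2000/91) = (27321529/82810000)/(205227/9100) = 27321529/1867565700 in ≈ 0.015 in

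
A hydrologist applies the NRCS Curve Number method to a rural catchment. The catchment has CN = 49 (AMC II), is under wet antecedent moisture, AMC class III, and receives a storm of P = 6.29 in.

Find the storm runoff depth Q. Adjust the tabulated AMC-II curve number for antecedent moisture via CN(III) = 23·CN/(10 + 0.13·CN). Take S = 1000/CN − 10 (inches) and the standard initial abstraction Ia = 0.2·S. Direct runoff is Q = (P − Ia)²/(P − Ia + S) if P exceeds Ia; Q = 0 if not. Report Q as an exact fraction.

Q = 21665116217/7404277300 in ≈ 2.926 in

Adjust CN=49 to AMC III: 23·49/(10 + 0.13·49) → 1127 ÷ (1637/100) = 112700/1637 ≈ 68.845
Max retention: S = 1000/(112700/1637) − 10 = 5100/1127 in (≈ 4.525 in)
Initial abstraction Ia = S/5 = (5100/1127)/5 = 1020/1127 ≈ 0.905 in
Since P=6.290 > Ia=0.905: effective rainfall P−Ia = 606883/112700 in
Q: (606883/112700)² ÷ (1116883/112700) = 21665116217/7404277300 in (≈ 2.926 in)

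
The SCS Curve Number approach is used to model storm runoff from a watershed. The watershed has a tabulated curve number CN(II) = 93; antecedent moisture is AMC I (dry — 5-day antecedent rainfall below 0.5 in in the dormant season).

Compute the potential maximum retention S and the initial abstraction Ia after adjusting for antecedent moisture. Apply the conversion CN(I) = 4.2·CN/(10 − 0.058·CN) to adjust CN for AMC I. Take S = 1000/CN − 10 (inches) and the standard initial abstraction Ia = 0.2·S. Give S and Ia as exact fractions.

Dry (AMC I): CN(I) = 4.2·93/(10 − 0.058·93) = (1953/5)/(2303/500) = 27900/329 ≈ 84.802
Max retention: S = 1000/(27900/329) − 10 = 500/279 in (≈ 1.792 in)
Ia = 0.2S: 0.2·1.792 = 0.358 in (exactly 100/279)

S = 500/279 in ≈ 1.792 in; Ia = 100/279 in ≈ 0.358 in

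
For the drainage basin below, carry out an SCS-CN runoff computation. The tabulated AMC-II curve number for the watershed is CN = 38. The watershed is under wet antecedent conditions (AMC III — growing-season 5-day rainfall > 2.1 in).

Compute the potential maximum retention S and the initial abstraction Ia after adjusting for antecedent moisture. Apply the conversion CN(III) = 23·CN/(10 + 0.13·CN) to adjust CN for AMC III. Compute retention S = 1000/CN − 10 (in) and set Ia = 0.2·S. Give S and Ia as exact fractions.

S = 3100/437 in ≈ 7.094 in; Ia = 620/437 in ≈ 1.419 in

CN(III) from CN(II)=38: (23·38)/(10 + 0.13·38) = 43700/747 ≈ 58.501
S = 1000/(43700/747) − 10 = 3100/437 in ≈ 7.094 in
Ia = 0.2S: 0.2·7.094 = 1.419 in (exactly 620/437)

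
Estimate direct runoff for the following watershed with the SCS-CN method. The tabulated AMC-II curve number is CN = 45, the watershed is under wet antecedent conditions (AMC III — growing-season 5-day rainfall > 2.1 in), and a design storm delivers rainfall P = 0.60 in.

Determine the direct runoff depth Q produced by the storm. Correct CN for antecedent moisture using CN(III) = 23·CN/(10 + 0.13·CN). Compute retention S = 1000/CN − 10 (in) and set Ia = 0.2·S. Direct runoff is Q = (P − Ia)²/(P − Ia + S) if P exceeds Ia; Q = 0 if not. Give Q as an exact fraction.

Q = 0 in ≈ 0.000 in

Adjust CN=45 to AMC III: 23·45/(10 + 0.13·45) → 1035 ÷ (317/20) = 20700/317 ≈ 65.300
Max retention: S = 1000/(20700/317) − 10 = 1100/207 in (≈ 5.314 in)
Ia = 0.2S: 0.2·5.314 = 1.063 in (exactly 220/207)
P = 0.600 ≤ Ia = 1.063 in: entire storm abstracted, Q = 0.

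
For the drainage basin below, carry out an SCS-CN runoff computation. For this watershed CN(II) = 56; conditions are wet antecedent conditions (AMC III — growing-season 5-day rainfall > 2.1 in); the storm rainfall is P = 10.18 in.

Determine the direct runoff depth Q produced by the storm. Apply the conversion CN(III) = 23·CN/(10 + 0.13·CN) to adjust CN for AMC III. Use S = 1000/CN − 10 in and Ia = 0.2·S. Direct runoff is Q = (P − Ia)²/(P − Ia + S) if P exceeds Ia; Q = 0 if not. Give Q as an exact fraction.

Adjust CN=56 to AMC III: 23·56/(10 + 0.13·56) → 1288 ÷ (432/25) = 4025/54 ≈ 74.537
Retention S: 1000/CN − 10 with CN=74.537 → S = 550/161 ≈ 3.416 in
Ia = 0.2S: 0.2·3.416 = 0.683 in (exactly 110/161)
P − Ia = 10.180 − 0.683 = 76449/8050 ≈ 9.497 in (> 0, runoff occurs)
Q: (76449/8050)² ÷ (103949/8050) = 5844449601/836789450 in (≈ 6.984 in)

Q = 5844449601/836789450 in ≈ 6.984 in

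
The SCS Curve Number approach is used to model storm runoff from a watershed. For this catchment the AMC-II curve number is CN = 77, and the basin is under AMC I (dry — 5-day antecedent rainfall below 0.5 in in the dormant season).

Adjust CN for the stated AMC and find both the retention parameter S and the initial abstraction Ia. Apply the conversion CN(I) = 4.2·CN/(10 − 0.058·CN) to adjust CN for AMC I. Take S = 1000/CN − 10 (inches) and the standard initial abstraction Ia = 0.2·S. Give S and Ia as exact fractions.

CN(I) from CN(II)=77: (4.2·77)/(10 − 0.058·77) = 161700/2767 ≈ 58.439
Retention S: 1000/CN − 10 with CN=58.439 → S = 11500/1617 ≈ 7.112 in
Ia = 0.2S: 0.2·7.112 = 1.422 in (exactly 2300/1617)

S = 11500/1617 in ≈ 7.112 in; Ia = 2300/1617 in ≈ 1.422 in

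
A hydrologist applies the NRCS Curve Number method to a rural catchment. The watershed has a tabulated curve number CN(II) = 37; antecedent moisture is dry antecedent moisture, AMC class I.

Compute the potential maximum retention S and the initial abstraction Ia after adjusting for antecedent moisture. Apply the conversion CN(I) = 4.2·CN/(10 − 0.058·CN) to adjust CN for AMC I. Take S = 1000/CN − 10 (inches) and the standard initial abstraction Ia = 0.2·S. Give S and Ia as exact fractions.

S = 1500/37 in ≈ 40.541 in; Ia = 300/37 in ≈ 8.108 in

Adjust CN=37 to AMC I: 4.2·37/(10 − 0.058·37) → (777/5) ÷ (3927/500) = 3700/187 ≈ 19.786
Retention S: 1000/CN − 10 with CN=19.786 → S = 1500/37 ≈ 40.541 in
Ia = 0.2·(1500/37) = 300/37 in ≈ 8.108 in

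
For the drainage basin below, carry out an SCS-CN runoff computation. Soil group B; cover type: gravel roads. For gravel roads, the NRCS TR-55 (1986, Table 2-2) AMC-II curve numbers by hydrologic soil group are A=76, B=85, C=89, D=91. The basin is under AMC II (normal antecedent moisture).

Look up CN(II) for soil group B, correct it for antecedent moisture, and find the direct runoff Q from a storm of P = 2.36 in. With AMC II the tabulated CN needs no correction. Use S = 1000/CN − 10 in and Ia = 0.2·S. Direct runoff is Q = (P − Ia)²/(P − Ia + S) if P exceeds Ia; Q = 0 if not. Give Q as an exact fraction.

NRCS table: gravel roads, soil group B → CN(II) = 85
AMC II — tabulated CN = 85 applies directly.
Retention S: 1000/CN − 10 with CN=85.000 → S = 30/17 ≈ 1.765 in
Initial abstraction Ia = S/5 = (30/17)/5 = 6/17 ≈ 0.353 in
Since P=2.360 > Ia=0.353: effective rainfall P−Ia = 853/425 in
Runoff Q = (P−Ia)²/(P−Ia+S) = (2.007)²/(2.007+1.765) = 727609/681275 ≈ 1.068 in

Q = 727609/681275 in ≈ 1.068 in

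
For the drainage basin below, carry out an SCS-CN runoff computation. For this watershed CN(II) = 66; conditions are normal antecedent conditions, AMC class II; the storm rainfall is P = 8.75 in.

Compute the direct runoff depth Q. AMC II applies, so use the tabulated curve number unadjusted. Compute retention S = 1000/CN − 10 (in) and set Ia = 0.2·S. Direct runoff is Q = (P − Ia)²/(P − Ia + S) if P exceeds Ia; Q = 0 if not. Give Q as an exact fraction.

Average conditions: CN = 66 (no AMC adjustment).
Max retention: S = 1000/66 − 10 = 170/33 in (≈ 5.152 in)
Ia = 0.2·(170/33) = 34/33 in ≈ 1.030 in
P − Ia = 8.750 − 1.030 = 1019/132 ≈ 7.720 in (> 0, runoff occurs)
Q = (1019/132)²/((1019/132) + 170/33) = (1038361/17424)/(1699/132) = 1038361/224268 in ≈ 4.630 in

Q = 1038361/224268 in ≈ 4.630 in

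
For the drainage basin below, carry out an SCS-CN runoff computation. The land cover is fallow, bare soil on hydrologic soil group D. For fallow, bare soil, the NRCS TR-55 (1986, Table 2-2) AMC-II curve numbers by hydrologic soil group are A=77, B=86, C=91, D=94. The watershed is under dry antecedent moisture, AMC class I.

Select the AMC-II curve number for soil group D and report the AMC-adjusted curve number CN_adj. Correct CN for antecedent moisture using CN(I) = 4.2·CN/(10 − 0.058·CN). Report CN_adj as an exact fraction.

NRCS table: fallow, bare soil, soil group D → CN(II) = 94
CN(I) from CN(II)=94: (4.2·94)/(10 − 0.058·94) = 32900/379 ≈ 86.807

CN_adj = 32900/379 ≈ 86.807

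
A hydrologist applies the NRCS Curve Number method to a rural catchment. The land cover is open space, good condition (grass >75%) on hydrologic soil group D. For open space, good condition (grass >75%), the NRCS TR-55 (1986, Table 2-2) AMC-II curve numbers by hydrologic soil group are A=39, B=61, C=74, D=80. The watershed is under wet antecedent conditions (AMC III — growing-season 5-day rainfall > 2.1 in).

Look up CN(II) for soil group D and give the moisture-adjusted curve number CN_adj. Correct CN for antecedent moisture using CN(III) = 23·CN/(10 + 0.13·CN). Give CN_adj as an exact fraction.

CN_adj = 4600/51 ≈ 90.196

NRCS table: open space, good condition (grass >75%), soil group D → CN(II) = 80
Adjust CN=80 to AMC III: 23·80/(10 + 0.13·80) → 1840 ÷ (102/5) = 4600/51 ≈ 90.196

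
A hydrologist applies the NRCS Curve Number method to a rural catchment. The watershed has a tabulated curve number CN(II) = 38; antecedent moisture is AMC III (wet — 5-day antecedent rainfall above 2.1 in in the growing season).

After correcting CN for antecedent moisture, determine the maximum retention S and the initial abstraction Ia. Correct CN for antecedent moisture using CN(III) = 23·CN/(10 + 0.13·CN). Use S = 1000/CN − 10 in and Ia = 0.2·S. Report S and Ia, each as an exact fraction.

Adjust CN=38 to AMC III: 23·38/(10 + 0.13·38) → 874 ÷ (747/50) = 43700/747 ≈ 58.501
S = 1000/(43700/747) − 10 = 3100/437 in ≈ 7.094 in
Initial abstraction Ia = S/5 = (3100/437)/5 = 620/437 ≈ 1.419 in

S = 3100/437 in ≈ 7.094 in; Ia = 620/437 in ≈ 1.419 in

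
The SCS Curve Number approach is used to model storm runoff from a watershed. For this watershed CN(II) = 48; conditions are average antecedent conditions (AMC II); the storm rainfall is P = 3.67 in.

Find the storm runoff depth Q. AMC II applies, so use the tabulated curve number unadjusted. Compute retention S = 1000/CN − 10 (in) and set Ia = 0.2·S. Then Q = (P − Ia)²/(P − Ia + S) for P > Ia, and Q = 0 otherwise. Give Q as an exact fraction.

Q = 203401/1110300 in ≈ 0.183 in

CN(II) = 48; AMC II needs no correction.
S = 1000/48 − 10 = 65/6 in ≈ 10.833 in
Ia = 0.2·(65/6) = 13/6 in ≈ 2.167 in
P − Ia = 3.670 − 2.167 = 451/300 ≈ 1.503 in (> 0, runoff occurs)
Q = (451/300)²/((451/300) + 65/6) = (203401/90000)/(3701/300) = 203401/1110300 in ≈ 0.183 in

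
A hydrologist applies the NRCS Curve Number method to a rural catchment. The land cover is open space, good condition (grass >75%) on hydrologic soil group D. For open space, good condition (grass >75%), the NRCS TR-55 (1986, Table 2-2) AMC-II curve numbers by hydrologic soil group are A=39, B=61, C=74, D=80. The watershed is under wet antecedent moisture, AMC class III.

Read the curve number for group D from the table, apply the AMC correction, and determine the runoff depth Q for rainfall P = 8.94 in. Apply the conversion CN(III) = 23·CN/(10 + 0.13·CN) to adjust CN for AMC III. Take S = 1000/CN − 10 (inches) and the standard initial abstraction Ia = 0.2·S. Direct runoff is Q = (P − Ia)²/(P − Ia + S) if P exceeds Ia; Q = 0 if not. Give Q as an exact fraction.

Q = 100620961/12973150 in ≈ 7.756 in

NRCS table: open space, good condition (grass >75%), soil group D → CN(II) = 80
Wet (AMC III): CN(III) = 23·80/(10 + 0.13·80) = 1840/(102/5) = 4600/51 ≈ 90.196
S = 1000/(4600/51) − 10 = 25/23 in ≈ 1.087 in
Ia = 0.2·(25/23) = 5/23 in ≈ 0.217 in
Since P=8.940 > Ia=0.217: effective rainfall P−Ia = 10031/1150 in
Q: (10031/1150)² ÷ (11281/1150) = 100620961/12973150 in (≈ 7.756 in)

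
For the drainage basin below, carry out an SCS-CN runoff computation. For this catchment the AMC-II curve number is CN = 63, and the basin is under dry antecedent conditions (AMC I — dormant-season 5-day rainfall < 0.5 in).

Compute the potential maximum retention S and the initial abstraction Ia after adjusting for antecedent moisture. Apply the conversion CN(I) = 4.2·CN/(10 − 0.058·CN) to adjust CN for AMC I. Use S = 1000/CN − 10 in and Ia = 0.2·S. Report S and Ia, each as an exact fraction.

CN(I) from CN(II)=63: (4.2·63)/(10 − 0.058·63) = 132300/3173 ≈ 41.696
S = 1000/(132300/3173) − 10 = 18500/1323 in ≈ 13.983 in
Ia = 0.2·(18500/1323) = 3700/1323 in ≈ 2.797 in

S = 18500/1323 in ≈ 13.983 in; Ia = 3700/1323 in ≈ 2.797 in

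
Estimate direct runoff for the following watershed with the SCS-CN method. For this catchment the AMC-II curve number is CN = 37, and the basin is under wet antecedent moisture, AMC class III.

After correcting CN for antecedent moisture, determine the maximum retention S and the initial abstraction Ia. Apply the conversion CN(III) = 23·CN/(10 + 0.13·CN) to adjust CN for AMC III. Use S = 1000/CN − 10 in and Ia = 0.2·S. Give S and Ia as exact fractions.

S = 6300/851 in ≈ 7.403 in; Ia = 1260/851 in ≈ 1.481 in

Adjust CN=37 to AMC III: 23·37/(10 + 0.13·37) → 851 ÷ (1481/100) = 85100/1481 ≈ 57.461
Retention S: 1000/CN − 10 with CN=57.461 → S = 6300/851 ≈ 7.403 in
Initial abstraction Ia = S/5 = (6300/851)/5 = 1260/851 ≈ 1.481 in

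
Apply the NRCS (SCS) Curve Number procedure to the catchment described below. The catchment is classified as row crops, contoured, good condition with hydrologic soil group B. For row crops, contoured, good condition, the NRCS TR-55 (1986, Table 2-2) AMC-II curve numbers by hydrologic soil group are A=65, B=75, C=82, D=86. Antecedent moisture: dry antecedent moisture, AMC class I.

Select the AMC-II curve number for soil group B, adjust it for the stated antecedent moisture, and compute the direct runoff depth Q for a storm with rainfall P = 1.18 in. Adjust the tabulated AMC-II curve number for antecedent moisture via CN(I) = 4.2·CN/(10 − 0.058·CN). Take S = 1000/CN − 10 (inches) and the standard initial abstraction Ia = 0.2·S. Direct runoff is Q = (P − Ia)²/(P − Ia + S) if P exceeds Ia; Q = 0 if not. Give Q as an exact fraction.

Q = 0 in ≈ 0.000 in

NRCS table: row crops, contoured, good condition, soil group B → CN(II) = 75
CN(I) from CN(II)=75: (4.2·75)/(10 − 0.058·75) = 6300/113 ≈ 55.752
Max retention: S = 1000/(6300/113) − 10 = 500/63 in (≈ 7.937 in)
Ia = 0.2·(500/63) = 100/63 in ≈ 1.587 in
P = 1.180 ≤ Ia = 1.587 in: entire storm abstracted, Q = 0.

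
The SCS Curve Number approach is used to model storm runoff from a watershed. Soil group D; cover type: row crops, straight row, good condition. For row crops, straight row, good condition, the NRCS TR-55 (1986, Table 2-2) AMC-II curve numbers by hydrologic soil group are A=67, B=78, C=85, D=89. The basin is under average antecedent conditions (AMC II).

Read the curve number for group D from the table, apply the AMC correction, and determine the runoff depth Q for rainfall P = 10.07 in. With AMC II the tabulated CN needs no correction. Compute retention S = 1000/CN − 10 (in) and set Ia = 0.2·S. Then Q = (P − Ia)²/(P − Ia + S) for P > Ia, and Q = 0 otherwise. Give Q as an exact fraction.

NRCS table: row crops, straight row, good condition, soil group D → CN(II) = 89
AMC II — tabulated CN = 89 applies directly.
Retention S: 1000/CN − 10 with CN=89.000 → S = 110/89 ≈ 1.236 in
Ia = 0.2·(110/89) = 22/89 in ≈ 0.247 in
Since P=10.070 > Ia=0.247: effective rainfall P−Ia = 87423/8900 in
Q = (87423/8900)²/((87423/8900) + 110/89) = (7642780929/79210000)/(98423/8900) = 7642780929/875964700 in ≈ 8.725 in

Q = 7642780929/875964700 in ≈ 8.725 in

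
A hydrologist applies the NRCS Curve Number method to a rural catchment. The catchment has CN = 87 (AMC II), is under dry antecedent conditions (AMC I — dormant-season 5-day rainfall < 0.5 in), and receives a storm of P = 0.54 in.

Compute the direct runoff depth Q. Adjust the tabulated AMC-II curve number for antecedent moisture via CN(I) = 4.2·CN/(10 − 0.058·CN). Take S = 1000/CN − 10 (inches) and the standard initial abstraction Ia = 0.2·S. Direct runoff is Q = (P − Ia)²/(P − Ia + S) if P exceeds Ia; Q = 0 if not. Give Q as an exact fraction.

Dry (AMC I): CN(I) = 4.2·87/(10 − 0.058·87) = (1827/5)/(2477/500) = 182700/2477 ≈ 73.759
S = 1000/(182700/2477) − 10 = 6500/1827 in ≈ 3.558 in
Ia = 0.2·(6500/1827) = 1300/1827 in ≈ 0.712 in
P = 0.540 ≤ Ia = 0.712 in: entire storm abstracted, Q = 0.

Q = 0 in ≈ 0.000 in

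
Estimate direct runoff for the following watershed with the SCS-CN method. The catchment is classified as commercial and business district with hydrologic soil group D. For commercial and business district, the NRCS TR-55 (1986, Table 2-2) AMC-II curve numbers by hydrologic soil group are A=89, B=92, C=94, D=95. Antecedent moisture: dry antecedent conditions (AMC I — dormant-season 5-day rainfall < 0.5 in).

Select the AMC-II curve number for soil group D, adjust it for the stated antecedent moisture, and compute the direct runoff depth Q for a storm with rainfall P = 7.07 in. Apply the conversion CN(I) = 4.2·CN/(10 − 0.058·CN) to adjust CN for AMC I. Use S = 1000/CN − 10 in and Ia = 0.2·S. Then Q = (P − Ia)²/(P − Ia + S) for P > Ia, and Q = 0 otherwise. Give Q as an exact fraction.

NRCS table: commercial and business district, soil group D → CN(II) = 95
Dry (AMC I): CN(I) = 4.2·95/(10 − 0.058·95) = 399/(449/100) = 39900/449 ≈ 88.864
Max retention: S = 1000/(39900/449) − 10 = 500/399 in (≈ 1.253 in)
Initial abstraction Ia = S/5 = (500/399)/5 = 100/399 ≈ 0.251 in
Since P=7.070 > Ia=0.251: effective rainfall P−Ia = 272093/39900 in
Q = (272093/39900)²/((272093/39900) + 500/399) = (74034600649/1592010000)/(322093/39900) = 74034600649/12851510700 in ≈ 5.761 in

Q = 74034600649/12851510700 in ≈ 5.761 in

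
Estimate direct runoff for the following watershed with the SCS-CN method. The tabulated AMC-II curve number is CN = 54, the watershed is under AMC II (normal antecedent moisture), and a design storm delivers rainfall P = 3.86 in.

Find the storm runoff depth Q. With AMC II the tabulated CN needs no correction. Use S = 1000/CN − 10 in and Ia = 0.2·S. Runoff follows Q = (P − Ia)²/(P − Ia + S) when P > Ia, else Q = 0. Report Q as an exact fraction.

Q = 8473921/19454850 in ≈ 0.436 in

AMC II — tabulated CN = 54 applies directly.
Max retention: S = 1000/54 − 10 = 230/27 in (≈ 8.519 in)
Ia = 0.2·(230/27) = 46/27 in ≈ 1.704 in
P − Ia = 3.860 − 1.704 = 2911/1350 ≈ 2.156 in (> 0, runoff occurs)
Runoff Q = (P−Ia)²/(P−Ia+S) = (2.156)²/(2.156+8.519) = 8473921/19454850 ≈ 0.436 in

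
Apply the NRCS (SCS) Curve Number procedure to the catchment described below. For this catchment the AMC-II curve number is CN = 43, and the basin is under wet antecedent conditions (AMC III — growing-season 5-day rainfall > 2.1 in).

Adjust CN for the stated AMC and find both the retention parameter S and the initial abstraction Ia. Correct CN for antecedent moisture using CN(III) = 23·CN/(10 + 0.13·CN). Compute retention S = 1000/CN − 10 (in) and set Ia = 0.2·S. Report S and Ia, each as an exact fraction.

CN(III) from CN(II)=43: (23·43)/(10 + 0.13·43) = 98900/1559 ≈ 63.438
Max retention: S = 1000/(98900/1559) − 10 = 5700/989 in (≈ 5.763 in)
Initial abstraction Ia = S/5 = (5700/989)/5 = 1140/989 ≈ 1.153 in

S = 5700/989 in ≈ 5.763 in; Ia = 1140/989 in ≈ 1.153 in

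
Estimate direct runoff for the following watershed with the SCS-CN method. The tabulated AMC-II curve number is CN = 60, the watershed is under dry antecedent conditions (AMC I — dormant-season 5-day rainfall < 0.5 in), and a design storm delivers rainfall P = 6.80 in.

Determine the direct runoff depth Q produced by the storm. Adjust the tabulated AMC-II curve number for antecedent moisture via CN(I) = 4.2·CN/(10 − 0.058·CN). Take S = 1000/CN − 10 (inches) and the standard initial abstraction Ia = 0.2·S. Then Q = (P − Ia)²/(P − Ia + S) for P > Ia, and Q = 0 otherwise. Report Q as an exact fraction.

Adjust CN=60 to AMC I: 4.2·60/(10 − 0.058·60) → 252 ÷ (163/25) = 6300/163 ≈ 38.650
Retention S: 1000/CN − 10 with CN=38.650 → S = 1000/63 ≈ 15.873 in
Initial abstraction Ia = S/5 = (1000/63)/5 = 200/63 ≈ 3.175 in
P − Ia = 6.800 − 3.175 = 1142/315 ≈ 3.625 in (> 0, runoff occurs)
Q = (1142/315)²/((1142/315) + 1000/63) = (1304164/99225)/(6142/315) = 652082/967365 in ≈ 0.674 in

Q = 652082/967365 in ≈ 0.674 in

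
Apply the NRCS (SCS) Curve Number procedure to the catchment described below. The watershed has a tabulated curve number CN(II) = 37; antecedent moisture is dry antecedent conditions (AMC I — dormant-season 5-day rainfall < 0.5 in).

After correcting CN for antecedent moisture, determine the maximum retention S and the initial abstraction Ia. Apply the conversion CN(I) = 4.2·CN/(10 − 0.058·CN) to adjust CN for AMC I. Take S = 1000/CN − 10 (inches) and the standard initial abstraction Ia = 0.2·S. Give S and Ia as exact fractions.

Dry (AMC I): CN(I) = 4.2·37/(10 − 0.058·37) = (777/5)/(3927/500) = 3700/187 ≈ 19.786
Max retention: S = 1000/(3700/187) − 10 = 1500/37 in (≈ 40.541 in)
Ia = 0.2·(1500/37) = 300/37 in ≈ 8.108 in

S = 1500/37 in ≈ 40.541 in; Ia = 300/37 in ≈ 8.108 in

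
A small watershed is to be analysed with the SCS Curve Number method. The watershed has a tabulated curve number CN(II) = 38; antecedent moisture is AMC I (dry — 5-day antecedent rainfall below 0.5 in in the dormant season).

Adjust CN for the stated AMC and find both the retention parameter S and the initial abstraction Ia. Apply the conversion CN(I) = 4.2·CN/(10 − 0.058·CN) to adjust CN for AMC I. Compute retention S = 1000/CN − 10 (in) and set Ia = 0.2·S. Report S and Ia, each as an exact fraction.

S = 15500/399 in ≈ 38.847 in; Ia = 3100/399 in ≈ 7.769 in

CN(I) from CN(II)=38: (4.2·38)/(10 − 0.058·38) = 39900/1949 ≈ 20.472
Max retention: S = 1000/(39900/1949) − 10 = 15500/399 in (≈ 38.847 in)
Initial abstraction Ia = S/5 = (15500/399)/5 = 3100/399 ≈ 7.769 in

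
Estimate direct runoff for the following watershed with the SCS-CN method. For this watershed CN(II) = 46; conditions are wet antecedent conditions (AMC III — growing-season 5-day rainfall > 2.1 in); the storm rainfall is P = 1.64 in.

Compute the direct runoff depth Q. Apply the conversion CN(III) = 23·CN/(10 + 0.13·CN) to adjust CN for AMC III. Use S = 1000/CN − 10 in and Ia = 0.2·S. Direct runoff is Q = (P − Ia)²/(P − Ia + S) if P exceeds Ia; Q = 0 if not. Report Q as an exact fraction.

Wet (AMC III): CN(III) = 23·46/(10 + 0.13·46) = 1058/(799/50) = 52900/799 ≈ 66.208
Retention S: 1000/CN − 10 with CN=66.208 → S = 2700/529 ≈ 5.104 in
Ia = 0.2S: 0.2·5.104 = 1.021 in (exactly 540/529)
P − Ia = 1.640 − 1.021 = 8189/13225 ≈ 0.619 in (> 0, runoff occurs)
Runoff Q = (P−Ia)²/(P−Ia+S) = (0.619)²/(0.619+5.104) = 67059721/1000987025 ≈ 0.067 in

Q = 67059721/1000987025 in ≈ 0.067 in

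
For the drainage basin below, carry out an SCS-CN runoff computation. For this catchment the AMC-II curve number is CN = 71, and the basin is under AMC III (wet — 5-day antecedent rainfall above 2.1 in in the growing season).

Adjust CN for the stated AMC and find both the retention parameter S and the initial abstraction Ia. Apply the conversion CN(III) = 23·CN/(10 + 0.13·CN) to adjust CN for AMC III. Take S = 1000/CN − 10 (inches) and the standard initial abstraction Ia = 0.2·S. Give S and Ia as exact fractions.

S = 2900/1633 in ≈ 1.776 in; Ia = 580/1633 in ≈ 0.355 in

Wet (AMC III): CN(III) = 23·71/(10 + 0.13·71) = 1633/(1923/100) = 163300/1923 ≈ 84.919
S = 1000/(163300/1923) − 10 = 2900/1633 in ≈ 1.776 in
Ia = 0.2S: 0.2·1.776 = 0.355 in (exactly 580/1633)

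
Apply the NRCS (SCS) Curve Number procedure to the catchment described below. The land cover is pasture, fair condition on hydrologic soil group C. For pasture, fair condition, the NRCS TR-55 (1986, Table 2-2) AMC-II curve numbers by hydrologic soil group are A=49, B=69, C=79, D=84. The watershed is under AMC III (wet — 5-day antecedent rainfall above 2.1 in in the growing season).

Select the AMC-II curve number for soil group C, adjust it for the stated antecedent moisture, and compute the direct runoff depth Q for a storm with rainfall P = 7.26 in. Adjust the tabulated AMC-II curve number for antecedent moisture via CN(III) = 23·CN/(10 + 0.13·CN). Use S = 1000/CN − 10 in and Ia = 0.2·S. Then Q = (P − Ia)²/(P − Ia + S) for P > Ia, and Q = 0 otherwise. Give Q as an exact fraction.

NRCS table: pasture, fair condition, soil group C → CN(II) = 79
CN(III) from CN(II)=79: (23·79)/(10 + 0.13·79) = 181700/2027 ≈ 89.640
Retention S: 1000/CN − 10 with CN=89.640 → S = 2100/1817 ≈ 1.156 in
Initial abstraction Ia = S/5 = (2100/1817)/5 = 420/1817 ≈ 0.231 in
Since P=7.260 > Ia=0.231: effective rainfall P−Ia = 638571/90850 in
Q: (638571/90850)² ÷ (743571/90850) = 45308102449/7505936150 in (≈ 6.036 in)

Q = 45308102449/7505936150 in ≈ 6.036 in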